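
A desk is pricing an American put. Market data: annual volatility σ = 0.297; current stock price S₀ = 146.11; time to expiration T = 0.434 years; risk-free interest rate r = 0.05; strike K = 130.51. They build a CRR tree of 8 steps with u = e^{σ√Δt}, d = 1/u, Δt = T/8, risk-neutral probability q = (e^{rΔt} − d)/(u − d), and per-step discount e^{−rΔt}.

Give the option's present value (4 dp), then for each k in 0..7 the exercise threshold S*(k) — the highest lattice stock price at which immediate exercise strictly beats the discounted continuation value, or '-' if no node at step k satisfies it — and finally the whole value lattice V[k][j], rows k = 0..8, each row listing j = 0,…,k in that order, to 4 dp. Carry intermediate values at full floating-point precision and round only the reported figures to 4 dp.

params: Δt=0.05425 u=1.07162 d=0.93316 q=0.50233 e^(-rΔt)=0.99729
t_8 payoffs: 46.4988 34.0332 19.7179 3.2786 0.0000 0.0000 0.0000 0.0000 0.0000
t_7: node(7,0) S=90.0285 payoff=40.4815 vs cont=40.1279 → 40.4815 [stop]  node(7,1) S=103.3870 payoff=27.1230 vs cont=26.7695 → 27.1230 [stop]  node(7,2) S=118.7275 payoff=11.7825 vs cont=11.4289 → 11.7825 [stop]  node(7,3) S=136.3443 payoff=0.0000 vs cont=1.6272 → 1.6272 [wait]  node(7,4) S=156.5751 payoff=0.0000 vs cont=0.0000 → 0.0000 [wait]  node(7,5) S=179.8077 payoff=0.0000 vs cont=0.0000 → 0.0000 [wait]  node(7,6) S=206.4876 payoff=0.0000 vs cont=0.0000 → 0.0000 [wait]  node(7,7) S=237.1263 payoff=0.0000 vs cont=0.0000 → 0.0000 [wait]  ⇒ S*(7)=118.7275
t_6: node(6,0) S=96.4768 payoff=34.0332 vs cont=33.6796 → 34.0332 [stop]  node(6,1) S=110.7921 payoff=19.7179 vs cont=19.3644 → 19.7179 [stop]  node(6,2) S=127.2314 payoff=3.2786 vs cont=6.6631 → 6.6631 [wait]  node(6,3) S=146.1100 payoff=0.0000 vs cont=0.8076 → 0.8076 [wait]  node(6,4) S=167.7898 payoff=0.0000 vs cont=0.0000 → 0.0000 [wait]  node(6,5) S=192.6865 payoff=0.0000 vs cont=0.0000 → 0.0000 [wait]  node(6,6) S=221.2773 payoff=0.0000 vs cont=0.0000 → 0.0000 [wait]  ⇒ S*(6)=110.7921
t_5: node(5,0) S=103.3870 payoff=27.1230 vs cont=26.7695 → 27.1230 [stop]  node(5,1) S=118.7275 payoff=11.7825 vs cont=13.1245 → 13.1245 [wait]  node(5,2) S=136.3443 payoff=0.0000 vs cont=3.7116 → 3.7116 [wait]  node(5,3) S=156.5751 payoff=0.0000 vs cont=0.4008 → 0.4008 [wait]  node(5,4) S=179.8077 payoff=0.0000 vs cont=0.0000 → 0.0000 [wait]  node(5,5) S=206.4876 payoff=0.0000 vs cont=0.0000 → 0.0000 [wait]  ⇒ S*(5)=103.3870
t_4: node(4,0) S=110.7921 payoff=19.7179 vs cont=20.0367 → 20.0367 [wait]  node(4,1) S=127.2314 payoff=3.2786 vs cont=8.3734 → 8.3734 [wait]  node(4,2) S=146.1100 payoff=0.0000 vs cont=2.0430 → 2.0430 [wait]  node(4,3) S=167.7898 payoff=0.0000 vs cont=0.1989 → 0.1989 [wait]  node(4,4) S=192.6865 payoff=0.0000 vs cont=0.0000 → 0.0000 [wait]  ⇒ S*(4)=-
t_3: node(3,0) S=118.7275 payoff=11.7825 vs cont=14.1395 → 14.1395 [wait]  node(3,1) S=136.3443 payoff=0.0000 vs cont=5.1794 → 5.1794 [wait]  node(3,2) S=156.5751 payoff=0.0000 vs cont=1.1136 → 1.1136 [wait]  node(3,3) S=179.8077 payoff=0.0000 vs cont=0.0987 → 0.0987 [wait]  ⇒ S*(3)=-
t_2: node(2,0) S=127.2314 payoff=3.2786 vs cont=9.6124 → 9.6124 [wait]  node(2,1) S=146.1100 payoff=0.0000 vs cont=3.1285 → 3.1285 [wait]  node(2,2) S=167.7898 payoff=0.0000 vs cont=0.6022 → 0.6022 [wait]  ⇒ S*(2)=-
t_1: node(1,0) S=136.3443 payoff=0.0000 vs cont=6.3382 → 6.3382 [wait]  node(1,1) S=156.5751 payoff=0.0000 vs cont=1.8544 → 1.8544 [wait]  ⇒ S*(1)=-
t_0: node(0,0) S=146.1100 payoff=0.0000 vs cont=4.0748 → 4.0748 [wait]  ⇒ S*(0)=-

price = 4.0748
boundary = - - - - - 103.3870 110.7921 118.7275
tree:
4.0748
6.3382 1.8544
9.6124 3.1285 0.6022
14.1395 5.1794 1.1136 0.0987
20.0367 8.3734 2.0430 0.1989 0.0000
27.1230 13.1245 3.7116 0.4008 0.0000 0.0000
34.0332 19.7179 6.6631 0.8076 0.0000 0.0000 0.0000
40.4815 27.1230 11.7825 1.6272 0.0000 0.0000 0.0000 0.0000
46.4988 34.0332 19.7179 3.2786 0.0000 0.0000 0.0000 0.0000 0.0000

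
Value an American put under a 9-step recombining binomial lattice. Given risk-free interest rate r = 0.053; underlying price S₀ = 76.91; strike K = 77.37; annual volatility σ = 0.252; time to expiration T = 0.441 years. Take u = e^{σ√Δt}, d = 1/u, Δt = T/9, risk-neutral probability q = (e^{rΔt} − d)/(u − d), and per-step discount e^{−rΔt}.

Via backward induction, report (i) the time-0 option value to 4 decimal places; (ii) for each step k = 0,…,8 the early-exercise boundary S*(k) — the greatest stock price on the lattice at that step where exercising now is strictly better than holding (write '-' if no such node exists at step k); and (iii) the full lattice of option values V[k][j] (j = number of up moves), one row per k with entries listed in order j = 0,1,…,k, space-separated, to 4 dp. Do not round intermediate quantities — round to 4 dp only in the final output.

params: Δt=0.04900 u=1.05737 d=0.94574 q=0.50935 e^(-rΔt)=0.99741
t_9 payoffs: 30.8169 25.3224 19.1794 12.3114 4.6328 0.0000 0.0000 0.0000 0.0000 0.0000
t_8: node(8,0) S=49.2237 payoff=28.1463 vs cont=27.9456 → 28.1463 [stop]  node(8,1) S=55.0334 payoff=22.3366 vs cont=22.1359 → 22.3366 [stop]  node(8,2) S=61.5288 payoff=15.8412 vs cont=15.6405 → 15.8412 [stop]  node(8,3) S=68.7909 payoff=8.5791 vs cont=8.3785 → 8.5791 [stop]  node(8,4) S=76.9100 payoff=0.4600 vs cont=2.2672 → 2.2672 [wait]  node(8,5) S=85.9874 payoff=0.0000 vs cont=0.0000 → 0.0000 [wait]  node(8,6) S=96.1362 payoff=0.0000 vs cont=0.0000 → 0.0000 [wait]  node(8,7) S=107.4829 payoff=0.0000 vs cont=0.0000 → 0.0000 [wait]  node(8,8) S=120.1687 payoff=0.0000 vs cont=0.0000 → 0.0000 [wait]  ⇒ S*(8)=68.7909
t_7: node(7,0) S=52.0476 payoff=25.3224 vs cont=25.1218 → 25.3224 [stop]  node(7,1) S=58.1906 payoff=19.1794 vs cont=18.9788 → 19.1794 [stop]  node(7,2) S=65.0586 payoff=12.3114 vs cont=12.1107 → 12.3114 [stop]  node(7,3) S=72.7372 payoff=4.6328 vs cont=5.3502 → 5.3502 [wait]  node(7,4) S=81.3222 payoff=0.0000 vs cont=1.1095 → 1.1095 [wait]  node(7,5) S=90.9203 payoff=0.0000 vs cont=0.0000 → 0.0000 [wait]  node(7,6) S=101.6513 payoff=0.0000 vs cont=0.0000 → 0.0000 [wait]  node(7,7) S=113.6489 payoff=0.0000 vs cont=0.0000 → 0.0000 [wait]  ⇒ S*(7)=65.0586
t_6: node(6,0) S=55.0334 payoff=22.3366 vs cont=22.1359 → 22.3366 [stop]  node(6,1) S=61.5288 payoff=15.8412 vs cont=15.6405 → 15.8412 [stop]  node(6,2) S=68.7909 payoff=8.5791 vs cont=8.7430 → 8.7430 [wait]  node(6,3) S=76.9100 payoff=0.4600 vs cont=3.1819 → 3.1819 [wait]  node(6,4) S=85.9874 payoff=0.0000 vs cont=0.5430 → 0.5430 [wait]  node(6,5) S=96.1362 payoff=0.0000 vs cont=0.0000 → 0.0000 [wait]  node(6,6) S=107.4829 payoff=0.0000 vs cont=0.0000 → 0.0000 [wait]  ⇒ S*(6)=61.5288
t_5: node(5,0) S=58.1906 payoff=19.1794 vs cont=18.9788 → 19.1794 [stop]  node(5,1) S=65.0586 payoff=12.3114 vs cont=12.1940 → 12.3114 [stop]  node(5,2) S=72.7372 payoff=4.6328 vs cont=5.8951 → 5.8951 [wait]  node(5,3) S=81.3222 payoff=0.0000 vs cont=1.8330 → 1.8330 [wait]  node(5,4) S=90.9203 payoff=0.0000 vs cont=0.2657 → 0.2657 [wait]  node(5,5) S=101.6513 payoff=0.0000 vs cont=0.0000 → 0.0000 [wait]  ⇒ S*(5)=65.0586
t_4: node(4,0) S=61.5288 payoff=15.8412 vs cont=15.6405 → 15.8412 [stop]  node(4,1) S=68.7909 payoff=8.5791 vs cont=9.0198 → 9.0198 [wait]  node(4,2) S=76.9100 payoff=0.4600 vs cont=3.8161 → 3.8161 [wait]  node(4,3) S=85.9874 payoff=0.0000 vs cont=1.0320 → 1.0320 [wait]  node(4,4) S=96.1362 payoff=0.0000 vs cont=0.1300 → 0.1300 [wait]  ⇒ S*(4)=61.5288
t_3: node(3,0) S=65.0586 payoff=12.3114 vs cont=12.3346 → 12.3346 [wait]  node(3,1) S=72.7372 payoff=4.6328 vs cont=6.3527 → 6.3527 [wait]  node(3,2) S=81.3222 payoff=0.0000 vs cont=2.3918 → 2.3918 [wait]  node(3,3) S=90.9203 payoff=0.0000 vs cont=0.5711 → 0.5711 [wait]  ⇒ S*(3)=-
t_2: node(2,0) S=68.7909 payoff=8.5791 vs cont=9.2636 → 9.2636 [wait]  node(2,1) S=76.9100 payoff=0.4600 vs cont=4.3240 → 4.3240 [wait]  node(2,2) S=85.9874 payoff=0.0000 vs cont=1.4606 → 1.4606 [wait]  ⇒ S*(2)=-
t_1: node(1,0) S=72.7372 payoff=4.6328 vs cont=6.7301 → 6.7301 [wait]  node(1,1) S=81.3222 payoff=0.0000 vs cont=2.8581 → 2.8581 [wait]  ⇒ S*(1)=-
t_0: node(0,0) S=76.9100 payoff=0.4600 vs cont=4.7455 → 4.7455 [wait]  ⇒ S*(0)=-

price = 4.7455
boundary = - - - - 61.5288 65.0586 61.5288 65.0586 68.7909
tree:
4.7455
6.7301 2.8581
9.2636 4.3240 1.4606
12.3346 6.3527 2.3918 0.5711
15.8412 9.0198 3.8161 1.0320 0.1300
19.1794 12.3114 5.8951 1.8330 0.2657 0.0000
22.3366 15.8412 8.7430 3.1819 0.5430 0.0000 0.0000
25.3224 19.1794 12.3114 5.3502 1.1095 0.0000 0.0000 0.0000
28.1463 22.3366 15.8412 8.5791 2.2672 0.0000 0.0000 0.0000 0.0000
30.8169 25.3224 19.1794 12.3114 4.6328 0.0000 0.0000 0.0000 0.0000 0.0000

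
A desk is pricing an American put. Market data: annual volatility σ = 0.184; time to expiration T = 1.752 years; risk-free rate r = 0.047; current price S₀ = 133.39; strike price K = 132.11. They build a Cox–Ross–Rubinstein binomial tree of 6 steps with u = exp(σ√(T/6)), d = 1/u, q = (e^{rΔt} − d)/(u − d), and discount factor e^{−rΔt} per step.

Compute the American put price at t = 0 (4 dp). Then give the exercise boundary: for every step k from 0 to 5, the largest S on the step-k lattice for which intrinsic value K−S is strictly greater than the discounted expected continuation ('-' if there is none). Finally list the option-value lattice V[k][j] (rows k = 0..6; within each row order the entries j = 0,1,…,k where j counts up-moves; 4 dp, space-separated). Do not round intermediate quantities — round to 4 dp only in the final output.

Δt=0.29200, u=1.10454, d=0.90536, q=0.54454, disc=e^(-rΔt)=0.98637
k=6 terminal: V=max(K-S,0) → 58.6524 42.4912 22.7745 0.0000 0.0000 0.0000 0.0000
k=5: j=0 S=81.1368 intr=50.9732 cont=49.1725 V=50.9732[EX]; j=1 S=98.9874 intr=33.1226 cont=31.3219 V=33.1226[EX]; j=2 S=120.7653 intr=11.3447 cont=10.2315 V=11.3447[EX]; j=3 S=147.3345 intr=0.0000 cont=0.0000 V=0.0000[hold]; j=4 S=179.7490 intr=0.0000 cont=0.0000 V=0.0000[hold]; j=5 S=219.2950 intr=0.0000 cont=0.0000 V=0.0000[hold]  S*(5)=120.7653
k=4: j=0 S=89.6188 intr=42.4912 cont=40.6905 V=42.4912[EX]; j=1 S=109.3355 intr=22.7745 cont=20.9738 V=22.7745[EX]; j=2 S=133.3900 intr=0.0000 cont=5.0966 V=5.0966[hold]; j=3 S=162.7367 intr=0.0000 cont=0.0000 V=0.0000[hold]; j=4 S=198.5398 intr=0.0000 cont=0.0000 V=0.0000[hold]  S*(4)=109.3355
k=3: j=0 S=98.9874 intr=33.1226 cont=31.3219 V=33.1226[EX]; j=1 S=120.7653 intr=11.3447 cont=12.9690 V=12.9690[hold]; j=2 S=147.3345 intr=0.0000 cont=2.2897 V=2.2897[hold]; j=3 S=179.7490 intr=0.0000 cont=0.0000 V=0.0000[hold]  S*(3)=98.9874
k=2: j=0 S=109.3355 intr=22.7745 cont=21.8463 V=22.7745[EX]; j=1 S=133.3900 intr=0.0000 cont=7.0562 V=7.0562[hold]; j=2 S=162.7367 intr=0.0000 cont=1.0286 V=1.0286[hold]  S*(2)=109.3355
k=1: j=0 S=120.7653 intr=11.3447 cont=14.0215 V=14.0215[hold]; j=1 S=147.3345 intr=0.0000 cont=3.7225 V=3.7225[hold]  S*(1)=-
k=0: j=0 S=133.3900 intr=0.0000 cont=8.2986 V=8.2986[hold]  S*(0)=-

price = 8.2986
boundary = - - 109.3355 98.9874 109.3355 120.7653
tree:
8.2986
14.0215 3.7225
22.7745 7.0562 1.0286
33.1226 12.9690 2.2897 0.0000
42.4912 22.7745 5.0966 0.0000 0.0000
50.9732 33.1226 11.3447 0.0000 0.0000 0.0000
58.6524 42.4912 22.7745 0.0000 0.0000 0.0000 0.0000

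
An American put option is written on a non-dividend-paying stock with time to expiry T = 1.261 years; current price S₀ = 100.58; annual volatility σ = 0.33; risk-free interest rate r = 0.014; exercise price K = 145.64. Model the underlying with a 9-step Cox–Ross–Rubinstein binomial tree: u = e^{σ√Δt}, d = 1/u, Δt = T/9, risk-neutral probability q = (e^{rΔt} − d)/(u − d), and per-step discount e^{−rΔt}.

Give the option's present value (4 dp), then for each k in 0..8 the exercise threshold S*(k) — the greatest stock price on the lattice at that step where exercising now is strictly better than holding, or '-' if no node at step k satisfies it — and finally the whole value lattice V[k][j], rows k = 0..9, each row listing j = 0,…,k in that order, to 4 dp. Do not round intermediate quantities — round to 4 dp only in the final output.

Δt=0.14011, u=1.13148, d=0.88380, q=0.47709, disc=e^(-rΔt)=0.99804
k=9 terminal: V=max(K-S,0) → 112.5497 103.2765 91.4045 76.2056 56.7473 31.8361 0.0000 0.0000 0.0000 0.0000
k=8: j=0 S=37.4409 intr=108.1991 cont=107.9137 V=108.1991[EX]; j=1 S=47.9333 intr=97.7067 cont=97.4213 V=97.7067[EX]; j=2 S=61.3662 intr=84.2738 cont=83.9884 V=84.2738[EX]; j=3 S=78.5634 intr=67.0766 cont=66.7912 V=67.0766[EX]; j=4 S=100.5800 intr=45.0600 cont=44.7746 V=45.0600[EX]; j=5 S=128.7665 intr=16.8735 cont=16.6149 V=16.8735[EX]; j=6 S=164.8520 intr=0.0000 cont=0.0000 V=0.0000[hold]; j=7 S=211.0501 intr=0.0000 cont=0.0000 V=0.0000[hold]; j=8 S=270.1947 intr=0.0000 cont=0.0000 V=0.0000[hold]  S*(8)=128.7665
k=7: j=0 S=42.3635 intr=103.2765 cont=102.9911 V=103.2765[EX]; j=1 S=54.2355 intr=91.4045 cont=91.1191 V=91.4045[EX]; j=2 S=69.4344 intr=76.2056 cont=75.9202 V=76.2056[EX]; j=3 S=88.8927 intr=56.7473 cont=56.4619 V=56.7473[EX]; j=4 S=113.8039 intr=31.8361 cont=31.5507 V=31.8361[EX]; j=5 S=145.6963 intr=0.0000 cont=8.8061 V=8.8061[hold]; j=6 S=186.5262 intr=0.0000 cont=0.0000 V=0.0000[hold]; j=7 S=238.7983 intr=0.0000 cont=0.0000 V=0.0000[hold]  S*(7)=113.8039
k=6: j=0 S=47.9333 intr=97.7067 cont=97.4213 V=97.7067[EX]; j=1 S=61.3662 intr=84.2738 cont=83.9884 V=84.2738[EX]; j=2 S=78.5634 intr=67.0766 cont=66.7912 V=67.0766[EX]; j=3 S=100.5800 intr=45.0600 cont=44.7746 V=45.0600[EX]; j=4 S=128.7665 intr=16.8735 cont=20.8079 V=20.8079[hold]; j=5 S=164.8520 intr=0.0000 cont=4.5958 V=4.5958[hold]; j=6 S=211.0501 intr=0.0000 cont=0.0000 V=0.0000[hold]  S*(6)=100.5800
k=5: j=0 S=54.2355 intr=91.4045 cont=91.1191 V=91.4045[EX]; j=1 S=69.4344 intr=76.2056 cont=75.9202 V=76.2056[EX]; j=2 S=88.8927 intr=56.7473 cont=56.4619 V=56.7473[EX]; j=3 S=113.8039 intr=31.8361 cont=33.4241 V=33.4241[hold]; j=4 S=145.6963 intr=0.0000 cont=13.0477 V=13.0477[hold]; j=5 S=186.5262 intr=0.0000 cont=2.3985 V=2.3985[hold]  S*(5)=88.8927
k=4: j=0 S=61.3662 intr=84.2738 cont=83.9884 V=84.2738[EX]; j=1 S=78.5634 intr=67.0766 cont=66.7912 V=67.0766[EX]; j=2 S=100.5800 intr=45.0600 cont=45.5307 V=45.5307[hold]; j=3 S=128.7665 intr=16.8735 cont=23.6564 V=23.6564[hold]; j=4 S=164.8520 intr=0.0000 cont=7.9515 V=7.9515[hold]  S*(4)=78.5634
k=3: j=0 S=69.4344 intr=76.2056 cont=75.9202 V=76.2056[EX]; j=1 S=88.8927 intr=56.7473 cont=56.6861 V=56.7473[EX]; j=2 S=113.8039 intr=31.8361 cont=35.0260 V=35.0260[hold]; j=3 S=145.6963 intr=0.0000 cont=16.1321 V=16.1321[hold]  S*(3)=88.8927
k=2: j=0 S=78.5634 intr=67.0766 cont=66.7912 V=67.0766[EX]; j=1 S=100.5800 intr=45.0600 cont=46.2935 V=46.2935[hold]; j=2 S=128.7665 intr=16.8735 cont=25.9610 V=25.9610[hold]  S*(2)=78.5634
k=1: j=0 S=88.8927 intr=56.7473 cont=57.0493 V=57.0493[hold]; j=1 S=113.8039 intr=31.8361 cont=36.5214 V=36.5214[hold]  S*(1)=-
k=0: j=0 S=100.5800 intr=45.0600 cont=47.1631 V=47.1631[hold]  S*(0)=-

price = 47.1631
boundary = - - 78.5634 88.8927 78.5634 88.8927 100.5800 113.8039 128.7665
tree:
47.1631
57.0493 36.5214
67.0766 46.2935 25.9610
76.2056 56.7473 35.0260 16.1321
84.2738 67.0766 45.5307 23.6564 7.9515
91.4045 76.2056 56.7473 33.4241 13.0477 2.3985
97.7067 84.2738 67.0766 45.0600 20.8079 4.5958 0.0000
103.2765 91.4045 76.2056 56.7473 31.8361 8.8061 0.0000 0.0000
108.1991 97.7067 84.2738 67.0766 45.0600 16.8735 0.0000 0.0000 0.0000
112.5497 103.2765 91.4045 76.2056 56.7473 31.8361 0.0000 0.0000 0.0000 0.0000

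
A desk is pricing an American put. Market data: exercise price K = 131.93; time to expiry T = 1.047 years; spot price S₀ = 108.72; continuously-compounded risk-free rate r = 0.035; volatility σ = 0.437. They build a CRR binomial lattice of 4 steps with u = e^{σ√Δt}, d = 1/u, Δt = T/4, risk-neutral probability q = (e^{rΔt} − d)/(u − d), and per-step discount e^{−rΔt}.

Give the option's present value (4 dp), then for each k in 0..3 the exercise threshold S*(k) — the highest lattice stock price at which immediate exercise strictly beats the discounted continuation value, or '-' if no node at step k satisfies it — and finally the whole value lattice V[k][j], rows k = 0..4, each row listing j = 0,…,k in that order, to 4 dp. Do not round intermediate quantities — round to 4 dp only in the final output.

price = 33.3652
boundary = - - 69.5207 86.9384
tree:
33.3652
46.6994 18.6689
62.4093 29.5310 6.5288
76.3375 44.9916 12.3099 0.0000
87.4752 62.4093 23.2100 0.0000 0.0000

params: Δt=0.26175 u=1.25054 d=0.79965 q=0.46475 e^(-rΔt)=0.99088
t_4 payoffs: 87.4752 62.4093 23.2100 0.0000 0.0000
t_3: node(3,0) S=55.5925 payoff=76.3375 vs cont=75.1344 → 76.3375 [stop]  node(3,1) S=86.9384 payoff=44.9916 vs cont=43.7885 → 44.9916 [stop]  node(3,2) S=135.9588 payoff=0.0000 vs cont=12.3099 → 12.3099 [wait]  node(3,3) S=212.6193 payoff=0.0000 vs cont=0.0000 → 0.0000 [wait]  ⇒ S*(3)=86.9384
t_2: node(2,0) S=69.5207 payoff=62.4093 vs cont=61.2062 → 62.4093 [stop]  node(2,1) S=108.7200 payoff=23.2100 vs cont=29.5310 → 29.5310 [wait]  node(2,2) S=170.0219 payoff=0.0000 vs cont=6.5288 → 6.5288 [wait]  ⇒ S*(2)=69.5207
t_1: node(1,0) S=86.9384 payoff=44.9916 vs cont=46.6994 → 46.6994 [wait]  node(1,1) S=135.9588 payoff=0.0000 vs cont=18.6689 → 18.6689 [wait]  ⇒ S*(1)=-
t_0: node(0,0) S=108.7200 payoff=23.2100 vs cont=33.3652 → 33.3652 [wait]  ⇒ S*(0)=-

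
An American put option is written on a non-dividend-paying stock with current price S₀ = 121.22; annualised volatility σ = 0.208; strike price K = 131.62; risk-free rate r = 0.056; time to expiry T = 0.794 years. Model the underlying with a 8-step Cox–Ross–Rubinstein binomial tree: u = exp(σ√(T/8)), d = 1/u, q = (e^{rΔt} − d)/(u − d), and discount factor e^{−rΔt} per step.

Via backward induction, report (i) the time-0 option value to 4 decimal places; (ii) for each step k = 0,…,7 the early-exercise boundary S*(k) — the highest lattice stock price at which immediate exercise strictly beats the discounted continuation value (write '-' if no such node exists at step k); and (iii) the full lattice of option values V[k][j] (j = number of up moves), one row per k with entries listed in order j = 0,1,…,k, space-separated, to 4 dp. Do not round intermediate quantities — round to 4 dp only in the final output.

price = 13.0109
boundary = - - 106.3303 99.5861 106.3303 113.5313 106.3303 113.5313
tree:
13.0109
18.4400 8.2588
25.2897 12.4657 4.5570
32.0339 18.1390 7.4878 1.9656
38.3504 25.2897 11.8906 3.6015 0.5129
44.2663 32.0339 18.0887 6.4339 1.0884 0.0000
49.8069 38.3504 25.2897 11.0886 2.3096 0.0000 0.0000
54.9961 44.2663 32.0339 18.0887 4.9010 0.0000 0.0000 0.0000
59.8561 49.8069 38.3504 25.2897 10.4000 0.0000 0.0000 0.0000 0.0000

Δt=0.09925  u=1.06772  d=0.93657  q=0.52612  discount=0.99446
step 8 (expiry): payoffs max(K−S,0) = 59.8561 49.8069 38.3504 25.2897 10.4000 0.0000 0.0000 0.0000 0.0000
step 7: (k=7,j=0): S=76.6239, (K−S)⁺=54.9961, hold=54.2666 ⇒ V=54.9961 exercise | (k=7,j=1): S=87.3537, (K−S)⁺=44.2663, hold=43.5367 ⇒ V=44.2663 exercise | (k=7,j=2): S=99.5861, (K−S)⁺=32.0339, hold=31.3044 ⇒ V=32.0339 exercise | (k=7,j=3): S=113.5313, (K−S)⁺=18.0887, hold=17.3592 ⇒ V=18.0887 exercise | (k=7,j=4): S=129.4294, (K−S)⁺=2.1906, hold=4.9010 ⇒ V=4.9010 continue | (k=7,j=5): S=147.5536, (K−S)⁺=0.0000, hold=0.0000 ⇒ V=0.0000 continue | (k=7,j=6): S=168.2159, (K−S)⁺=0.0000, hold=0.0000 ⇒ V=0.0000 continue | (k=7,j=7): S=191.7716, (K−S)⁺=0.0000, hold=0.0000 ⇒ V=0.0000 continue  boundary S*=113.5313
step 6: (k=6,j=0): S=81.8131, (K−S)⁺=49.8069, hold=49.0774 ⇒ V=49.8069 exercise | (k=6,j=1): S=93.2696, (K−S)⁺=38.3504, hold=37.6209 ⇒ V=38.3504 exercise | (k=6,j=2): S=106.3303, (K−S)⁺=25.2897, hold=24.5602 ⇒ V=25.2897 exercise | (k=6,j=3): S=121.2200, (K−S)⁺=10.4000, hold=11.0886 ⇒ V=11.0886 continue | (k=6,j=4): S=138.1947, (K−S)⁺=0.0000, hold=2.3096 ⇒ V=2.3096 continue | (k=6,j=5): S=157.5464, (K−S)⁺=0.0000, hold=0.0000 ⇒ V=0.0000 continue | (k=6,j=6): S=179.6080, (K−S)⁺=0.0000, hold=0.0000 ⇒ V=0.0000 continue  boundary S*=106.3303
step 5: (k=5,j=0): S=87.3537, (K−S)⁺=44.2663, hold=43.5367 ⇒ V=44.2663 exercise | (k=5,j=1): S=99.5861, (K−S)⁺=32.0339, hold=31.3044 ⇒ V=32.0339 exercise | (k=5,j=2): S=113.5313, (K−S)⁺=18.0887, hold=17.7194 ⇒ V=18.0887 exercise | (k=5,j=3): S=129.4294, (K−S)⁺=2.1906, hold=6.4339 ⇒ V=6.4339 continue | (k=5,j=4): S=147.5536, (K−S)⁺=0.0000, hold=1.0884 ⇒ V=1.0884 continue | (k=5,j=5): S=168.2159, (K−S)⁺=0.0000, hold=0.0000 ⇒ V=0.0000 continue  boundary S*=113.5313
step 4: (k=4,j=0): S=93.2696, (K−S)⁺=38.3504, hold=37.6209 ⇒ V=38.3504 exercise | (k=4,j=1): S=106.3303, (K−S)⁺=25.2897, hold=24.5602 ⇒ V=25.2897 exercise | (k=4,j=2): S=121.2200, (K−S)⁺=10.4000, hold=11.8906 ⇒ V=11.8906 continue | (k=4,j=3): S=138.1947, (K−S)⁺=0.0000, hold=3.6015 ⇒ V=3.6015 continue | (k=4,j=4): S=157.5464, (K−S)⁺=0.0000, hold=0.5129 ⇒ V=0.5129 continue  boundary S*=106.3303
step 3: (k=3,j=0): S=99.5861, (K−S)⁺=32.0339, hold=31.3044 ⇒ V=32.0339 exercise | (k=3,j=1): S=113.5313, (K−S)⁺=18.0887, hold=18.1390 ⇒ V=18.1390 continue | (k=3,j=2): S=129.4294, (K−S)⁺=2.1906, hold=7.4878 ⇒ V=7.4878 continue | (k=3,j=3): S=147.5536, (K−S)⁺=0.0000, hold=1.9656 ⇒ V=1.9656 continue  boundary S*=99.5861
step 2: (k=2,j=0): S=106.3303, (K−S)⁺=25.2897, hold=24.5865 ⇒ V=25.2897 exercise | (k=2,j=1): S=121.2200, (K−S)⁺=10.4000, hold=12.4657 ⇒ V=12.4657 continue | (k=2,j=2): S=138.1947, (K−S)⁺=0.0000, hold=4.5570 ⇒ V=4.5570 continue  boundary S*=106.3303
step 1: (k=1,j=0): S=113.5313, (K−S)⁺=18.0887, hold=18.4400 ⇒ V=18.4400 continue | (k=1,j=1): S=129.4294, (K−S)⁺=2.1906, hold=8.2588 ⇒ V=8.2588 continue  boundary S*=-
step 0: (k=0,j=0): S=121.2200, (K−S)⁺=10.4000, hold=13.0109 ⇒ V=13.0109 continue  boundary S*=-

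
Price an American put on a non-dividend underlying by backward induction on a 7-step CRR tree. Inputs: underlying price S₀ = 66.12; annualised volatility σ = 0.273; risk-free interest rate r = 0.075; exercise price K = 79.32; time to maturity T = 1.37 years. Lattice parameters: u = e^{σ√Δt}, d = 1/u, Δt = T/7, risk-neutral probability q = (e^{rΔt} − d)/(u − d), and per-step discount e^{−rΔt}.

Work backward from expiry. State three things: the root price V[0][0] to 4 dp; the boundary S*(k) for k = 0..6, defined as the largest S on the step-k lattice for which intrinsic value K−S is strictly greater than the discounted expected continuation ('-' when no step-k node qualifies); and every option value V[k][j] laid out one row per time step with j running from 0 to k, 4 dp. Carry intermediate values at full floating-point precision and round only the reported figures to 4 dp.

price = 14.2633
boundary = - 58.5978 51.9314 58.5978 51.9314 58.5978 66.1200
tree:
14.2633
20.7222 8.9538
27.3886 13.8721 4.8575
33.2966 20.7222 8.2060 2.0343
38.5325 27.3886 13.3674 3.8741 0.4654
43.1728 33.2966 20.7222 7.2413 1.0069 0.0000
47.2851 38.5325 27.3886 13.2000 2.1782 0.0000 0.0000
50.9296 43.1728 33.2966 20.7222 4.7122 0.0000 0.0000 0.0000

params: Δt=0.19571 u=1.12837 d=0.88623 q=0.53091 e^(-rΔt)=0.98543
t_7 payoffs: 50.9296 43.1728 33.2966 20.7222 4.7122 0.0000 0.0000 0.0000
t_6: node(6,0) S=32.0349 payoff=47.2851 vs cont=46.1293 → 47.2851 [stop]  node(6,1) S=40.7875 payoff=38.5325 vs cont=37.3767 → 38.5325 [stop]  node(6,2) S=51.9314 payoff=27.3886 vs cont=26.2328 → 27.3886 [stop]  node(6,3) S=66.1200 payoff=13.2000 vs cont=12.0442 → 13.2000 [stop]  node(6,4) S=84.1852 payoff=0.0000 vs cont=2.1782 → 2.1782 [wait]  node(6,5) S=107.1862 payoff=0.0000 vs cont=0.0000 → 0.0000 [wait]  node(6,6) S=136.4715 payoff=0.0000 vs cont=0.0000 → 0.0000 [wait]  ⇒ S*(6)=66.1200
t_5: node(5,0) S=36.1472 payoff=43.1728 vs cont=42.0170 → 43.1728 [stop]  node(5,1) S=46.0234 payoff=33.2966 vs cont=32.1408 → 33.2966 [stop]  node(5,2) S=58.5978 payoff=20.7222 vs cont=19.5664 → 20.7222 [stop]  node(5,3) S=74.6078 payoff=4.7122 vs cont=7.2413 → 7.2413 [wait]  node(5,4) S=94.9921 payoff=0.0000 vs cont=1.0069 → 1.0069 [wait]  node(5,5) S=120.9457 payoff=0.0000 vs cont=0.0000 → 0.0000 [wait]  ⇒ S*(5)=58.5978
t_4: node(4,0) S=40.7875 payoff=38.5325 vs cont=37.3767 → 38.5325 [stop]  node(4,1) S=51.9314 payoff=27.3886 vs cont=26.2328 → 27.3886 [stop]  node(4,2) S=66.1200 payoff=13.2000 vs cont=13.3674 → 13.3674 [wait]  node(4,3) S=84.1852 payoff=0.0000 vs cont=3.8741 → 3.8741 [wait]  node(4,4) S=107.1862 payoff=0.0000 vs cont=0.4654 → 0.4654 [wait]  ⇒ S*(4)=51.9314
t_3: node(3,0) S=46.0234 payoff=33.2966 vs cont=32.1408 → 33.2966 [stop]  node(3,1) S=58.5978 payoff=20.7222 vs cont=19.6540 → 20.7222 [stop]  node(3,2) S=74.6078 payoff=4.7122 vs cont=8.2060 → 8.2060 [wait]  node(3,3) S=94.9921 payoff=0.0000 vs cont=2.0343 → 2.0343 [wait]  ⇒ S*(3)=58.5978
t_2: node(2,0) S=51.9314 payoff=27.3886 vs cont=26.2328 → 27.3886 [stop]  node(2,1) S=66.1200 payoff=13.2000 vs cont=13.8721 → 13.8721 [wait]  node(2,2) S=84.1852 payoff=0.0000 vs cont=4.8575 → 4.8575 [wait]  ⇒ S*(2)=51.9314
t_1: node(1,0) S=58.5978 payoff=20.7222 vs cont=19.9180 → 20.7222 [stop]  node(1,1) S=74.6078 payoff=4.7122 vs cont=8.9538 → 8.9538 [wait]  ⇒ S*(1)=58.5978
t_0: node(0,0) S=66.1200 payoff=13.2000 vs cont=14.2633 → 14.2633 [wait]  ⇒ S*(0)=-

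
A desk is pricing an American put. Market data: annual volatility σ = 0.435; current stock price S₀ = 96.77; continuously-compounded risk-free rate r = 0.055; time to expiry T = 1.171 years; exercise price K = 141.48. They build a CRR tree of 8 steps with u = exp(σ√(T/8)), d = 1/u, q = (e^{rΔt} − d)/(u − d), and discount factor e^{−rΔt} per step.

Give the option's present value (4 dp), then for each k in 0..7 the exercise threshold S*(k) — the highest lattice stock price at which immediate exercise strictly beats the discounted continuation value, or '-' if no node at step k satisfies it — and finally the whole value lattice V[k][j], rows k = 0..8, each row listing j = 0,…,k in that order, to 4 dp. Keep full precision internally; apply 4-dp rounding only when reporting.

params: Δt=0.14638 u=1.18108 d=0.84668 q=0.48266 e^(-rΔt)=0.99198
t_8 payoffs: 115.9227 105.8290 91.7489 72.1080 44.7100 6.4914 0.0000 0.0000 0.0000
t_7: node(7,0) S=30.1852 payoff=111.2948 vs cont=110.1604 → 111.2948 [stop]  node(7,1) S=42.1066 payoff=99.3734 vs cont=98.2390 → 99.3734 [stop]  node(7,2) S=58.7363 payoff=82.7437 vs cont=81.6093 → 82.7437 [stop]  node(7,3) S=81.9337 payoff=59.5463 vs cont=58.4119 → 59.5463 [stop]  node(7,4) S=114.2928 payoff=27.1872 vs cont=26.0528 → 27.1872 [stop]  node(7,5) S=159.4319 payoff=0.0000 vs cont=3.3313 → 3.3313 [wait]  node(7,6) S=222.3983 payoff=0.0000 vs cont=0.0000 → 0.0000 [wait]  node(7,7) S=310.2329 payoff=0.0000 vs cont=0.0000 → 0.0000 [wait]  ⇒ S*(7)=114.2928
t_6: node(6,0) S=35.6510 payoff=105.8290 vs cont=104.6946 → 105.8290 [stop]  node(6,1) S=49.7311 payoff=91.7489 vs cont=90.6145 → 91.7489 [stop]  node(6,2) S=69.3720 payoff=72.1080 vs cont=70.9735 → 72.1080 [stop]  node(6,3) S=96.7700 payoff=44.7100 vs cont=43.5756 → 44.7100 [stop]  node(6,4) S=134.9886 payoff=6.4914 vs cont=15.5472 → 15.5472 [wait]  node(6,5) S=188.3013 payoff=0.0000 vs cont=1.7096 → 1.7096 [wait]  node(6,6) S=262.6695 payoff=0.0000 vs cont=0.0000 → 0.0000 [wait]  ⇒ S*(6)=96.7700
t_5: node(5,0) S=42.1066 payoff=99.3734 vs cont=98.2390 → 99.3734 [stop]  node(5,1) S=58.7363 payoff=82.7437 vs cont=81.6093 → 82.7437 [stop]  node(5,2) S=81.9337 payoff=59.5463 vs cont=58.4119 → 59.5463 [stop]  node(5,3) S=114.2928 payoff=27.1872 vs cont=30.3886 → 30.3886 [wait]  node(5,4) S=159.4319 payoff=0.0000 vs cont=8.7972 → 8.7972 [wait]  node(5,5) S=222.3983 payoff=0.0000 vs cont=0.8774 → 0.8774 [wait]  ⇒ S*(5)=81.9337
t_4: node(4,0) S=49.7311 payoff=91.7489 vs cont=90.6145 → 91.7489 [stop]  node(4,1) S=69.3720 payoff=72.1080 vs cont=70.9735 → 72.1080 [stop]  node(4,2) S=96.7700 payoff=44.7100 vs cont=45.1084 → 45.1084 [wait]  node(4,3) S=134.9886 payoff=6.4914 vs cont=19.8072 → 19.8072 [wait]  node(4,4) S=188.3013 payoff=0.0000 vs cont=4.9347 → 4.9347 [wait]  ⇒ S*(4)=69.3720
t_3: node(3,0) S=58.7363 payoff=82.7437 vs cont=81.6093 → 82.7437 [stop]  node(3,1) S=81.9337 payoff=59.5463 vs cont=58.6026 → 59.5463 [stop]  node(3,2) S=114.2928 payoff=27.1872 vs cont=32.6327 → 32.6327 [wait]  node(3,3) S=159.4319 payoff=0.0000 vs cont=12.5275 → 12.5275 [wait]  ⇒ S*(3)=81.9337
t_2: node(2,0) S=69.3720 payoff=72.1080 vs cont=70.9735 → 72.1080 [stop]  node(2,1) S=96.7700 payoff=44.7100 vs cont=46.1828 → 46.1828 [wait]  node(2,2) S=134.9886 payoff=6.4914 vs cont=22.7448 → 22.7448 [wait]  ⇒ S*(2)=69.3720
t_1: node(1,0) S=81.9337 payoff=59.5463 vs cont=59.1170 → 59.5463 [stop]  node(1,1) S=114.2928 payoff=27.1872 vs cont=34.5906 → 34.5906 [wait]  ⇒ S*(1)=81.9337
t_0: node(0,0) S=96.7700 payoff=44.7100 vs cont=47.1203 → 47.1203 [wait]  ⇒ S*(0)=-

price = 47.1203
boundary = - 81.9337 69.3720 81.9337 69.3720 81.9337 96.7700 114.2928
tree:
47.1203
59.5463 34.5906
72.1080 46.1828 22.7448
82.7437 59.5463 32.6327 12.5275
91.7489 72.1080 45.1084 19.8072 4.9347
99.3734 82.7437 59.5463 30.3886 8.7972 0.8774
105.8290 91.7489 72.1080 44.7100 15.5472 1.7096 0.0000
111.2948 99.3734 82.7437 59.5463 27.1872 3.3313 0.0000 0.0000
115.9227 105.8290 91.7489 72.1080 44.7100 6.4914 0.0000 0.0000 0.0000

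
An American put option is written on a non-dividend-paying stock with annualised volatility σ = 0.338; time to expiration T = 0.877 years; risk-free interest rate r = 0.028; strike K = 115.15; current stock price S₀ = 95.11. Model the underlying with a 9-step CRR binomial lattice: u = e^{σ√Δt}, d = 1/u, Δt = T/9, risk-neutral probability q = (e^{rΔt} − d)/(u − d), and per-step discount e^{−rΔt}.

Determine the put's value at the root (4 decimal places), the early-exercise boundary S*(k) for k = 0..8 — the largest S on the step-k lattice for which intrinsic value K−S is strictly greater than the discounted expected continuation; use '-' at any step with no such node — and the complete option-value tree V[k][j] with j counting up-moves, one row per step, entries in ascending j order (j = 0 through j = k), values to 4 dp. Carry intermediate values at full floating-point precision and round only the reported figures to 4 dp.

params: Δt=0.09744 u=1.11128 d=0.89987 q=0.48657 e^(-rΔt)=0.99728
t_9 payoffs: 78.3521 69.7069 59.0306 45.8460 29.5638 9.4564 0.0000 0.0000 0.0000 0.0000
t_8: node(8,0) S=40.8927 payoff=74.2573 vs cont=73.9436 → 74.2573 [stop]  node(8,1) S=50.4999 payoff=64.6501 vs cont=64.3363 → 64.6501 [stop]  node(8,2) S=62.3643 payoff=52.7857 vs cont=52.4720 → 52.7857 [stop]  node(8,3) S=77.0160 payoff=38.1340 vs cont=37.8202 → 38.1340 [stop]  node(8,4) S=95.1100 payoff=20.0400 vs cont=19.7262 → 20.0400 [stop]  node(8,5) S=117.4550 payoff=0.0000 vs cont=4.8420 → 4.8420 [wait]  node(8,6) S=145.0496 payoff=0.0000 vs cont=0.0000 → 0.0000 [wait]  node(8,7) S=179.1273 payoff=0.0000 vs cont=0.0000 → 0.0000 [wait]  node(8,8) S=221.2111 payoff=0.0000 vs cont=0.0000 → 0.0000 [wait]  ⇒ S*(8)=95.1100
t_7: node(7,0) S=45.4431 payoff=69.7069 vs cont=69.3931 → 69.7069 [stop]  node(7,1) S=56.1194 payoff=59.0306 vs cont=58.7168 → 59.0306 [stop]  node(7,2) S=69.3040 payoff=45.8460 vs cont=45.5322 → 45.8460 [stop]  node(7,3) S=85.5862 payoff=29.5638 vs cont=29.2501 → 29.5638 [stop]  node(7,4) S=105.6936 payoff=9.4564 vs cont=12.6106 → 12.6106 [wait]  node(7,5) S=130.5251 payoff=0.0000 vs cont=2.4792 → 2.4792 [wait]  node(7,6) S=161.1904 payoff=0.0000 vs cont=0.0000 → 0.0000 [wait]  node(7,7) S=199.0601 payoff=0.0000 vs cont=0.0000 → 0.0000 [wait]  ⇒ S*(7)=85.5862
t_6: node(6,0) S=50.4999 payoff=64.6501 vs cont=64.3363 → 64.6501 [stop]  node(6,1) S=62.3643 payoff=52.7857 vs cont=52.4720 → 52.7857 [stop]  node(6,2) S=77.0160 payoff=38.1340 vs cont=37.8202 → 38.1340 [stop]  node(6,3) S=95.1100 payoff=20.0400 vs cont=21.2568 → 21.2568 [wait]  node(6,4) S=117.4550 payoff=0.0000 vs cont=7.6601 → 7.6601 [wait]  node(6,5) S=145.0496 payoff=0.0000 vs cont=1.2694 → 1.2694 [wait]  node(6,6) S=179.1273 payoff=0.0000 vs cont=0.0000 → 0.0000 [wait]  ⇒ S*(6)=77.0160
t_5: node(5,0) S=56.1194 payoff=59.0306 vs cont=58.7168 → 59.0306 [stop]  node(5,1) S=69.3040 payoff=45.8460 vs cont=45.5322 → 45.8460 [stop]  node(5,2) S=85.5862 payoff=29.5638 vs cont=29.8405 → 29.8405 [wait]  node(5,3) S=105.6936 payoff=9.4564 vs cont=14.6012 → 14.6012 [wait]  node(5,4) S=130.5251 payoff=0.0000 vs cont=4.5382 → 4.5382 [wait]  node(5,5) S=161.1904 payoff=0.0000 vs cont=0.6500 → 0.6500 [wait]  ⇒ S*(5)=69.3040
t_4: node(4,0) S=62.3643 payoff=52.7857 vs cont=52.4720 → 52.7857 [stop]  node(4,1) S=77.0160 payoff=38.1340 vs cont=37.9545 → 38.1340 [stop]  node(4,2) S=95.1100 payoff=20.0400 vs cont=22.3644 → 22.3644 [wait]  node(4,3) S=117.4550 payoff=0.0000 vs cont=9.6784 → 9.6784 [wait]  node(4,4) S=145.0496 payoff=0.0000 vs cont=2.6391 → 2.6391 [wait]  ⇒ S*(4)=77.0160
t_3: node(3,0) S=69.3040 payoff=45.8460 vs cont=45.5322 → 45.8460 [stop]  node(3,1) S=85.5862 payoff=29.5638 vs cont=30.3780 → 30.3780 [wait]  node(3,2) S=105.6936 payoff=9.4564 vs cont=16.1476 → 16.1476 [wait]  node(3,3) S=130.5251 payoff=0.0000 vs cont=6.2362 → 6.2362 [wait]  ⇒ S*(3)=69.3040
t_2: node(2,0) S=77.0160 payoff=38.1340 vs cont=38.2153 → 38.2153 [wait]  node(2,1) S=95.1100 payoff=20.0400 vs cont=23.3900 → 23.3900 [wait]  node(2,2) S=117.4550 payoff=0.0000 vs cont=11.2942 → 11.2942 [wait]  ⇒ S*(2)=-
t_1: node(1,0) S=85.5862 payoff=29.5638 vs cont=30.9173 → 30.9173 [wait]  node(1,1) S=105.6936 payoff=9.4564 vs cont=17.4568 → 17.4568 [wait]  ⇒ S*(1)=-
t_0: node(0,0) S=95.1100 payoff=20.0400 vs cont=24.3014 → 24.3014 [wait]  ⇒ S*(0)=-

price = 24.3014
boundary = - - - 69.3040 77.0160 69.3040 77.0160 85.5862 95.1100
tree:
24.3014
30.9173 17.4568
38.2153 23.3900 11.2942
45.8460 30.3780 16.1476 6.2362
52.7857 38.1340 22.3644 9.6784 2.6391
59.0306 45.8460 29.8405 14.6012 4.5382 0.6500
64.6501 52.7857 38.1340 21.2568 7.6601 1.2694 0.0000
69.7069 59.0306 45.8460 29.5638 12.6106 2.4792 0.0000 0.0000
74.2573 64.6501 52.7857 38.1340 20.0400 4.8420 0.0000 0.0000 0.0000
78.3521 69.7069 59.0306 45.8460 29.5638 9.4564 0.0000 0.0000 0.0000 0.0000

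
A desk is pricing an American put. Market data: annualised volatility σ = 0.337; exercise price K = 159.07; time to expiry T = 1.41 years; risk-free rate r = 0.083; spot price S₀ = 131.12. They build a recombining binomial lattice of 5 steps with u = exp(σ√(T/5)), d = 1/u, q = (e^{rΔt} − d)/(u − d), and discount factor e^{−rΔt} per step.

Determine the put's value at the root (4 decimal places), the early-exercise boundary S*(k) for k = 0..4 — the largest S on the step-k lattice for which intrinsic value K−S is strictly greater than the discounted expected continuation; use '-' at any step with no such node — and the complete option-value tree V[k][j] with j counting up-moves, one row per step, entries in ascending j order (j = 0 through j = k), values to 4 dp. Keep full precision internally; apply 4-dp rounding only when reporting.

params: Δt=0.28200 u=1.19597 d=0.83614 q=0.52119 e^(-rΔt)=0.97687
t_5 payoffs: 105.4825 82.4211 49.4353 2.2541 0.0000 0.0000
t_4: node(4,0) S=64.0892 payoff=94.9808 vs cont=91.3009 → 94.9808 [stop]  node(4,1) S=91.6699 payoff=67.4001 vs cont=63.7201 → 67.4001 [stop]  node(4,2) S=131.1200 payoff=27.9500 vs cont=24.2700 → 27.9500 [stop]  node(4,3) S=187.5474 payoff=0.0000 vs cont=1.0543 → 1.0543 [wait]  node(4,4) S=268.2583 payoff=0.0000 vs cont=0.0000 → 0.0000 [wait]  ⇒ S*(4)=131.1200
t_3: node(3,0) S=76.6489 payoff=82.4211 vs cont=78.7412 → 82.4211 [stop]  node(3,1) S=109.6347 payoff=49.4353 vs cont=45.7554 → 49.4353 [stop]  node(3,2) S=156.8159 payoff=2.2541 vs cont=13.6098 → 13.6098 [wait]  node(3,3) S=224.3015 payoff=0.0000 vs cont=0.4931 → 0.4931 [wait]  ⇒ S*(3)=109.6347
t_2: node(2,0) S=91.6699 payoff=67.4001 vs cont=63.7201 → 67.4001 [stop]  node(2,1) S=131.1200 payoff=27.9500 vs cont=30.0516 → 30.0516 [wait]  node(2,2) S=187.5474 payoff=0.0000 vs cont=6.6168 → 6.6168 [wait]  ⇒ S*(2)=91.6699
t_1: node(1,0) S=109.6347 payoff=49.4353 vs cont=46.8254 → 49.4353 [stop]  node(1,1) S=156.8159 payoff=2.2541 vs cont=17.4249 → 17.4249 [wait]  ⇒ S*(1)=109.6347
t_0: node(0,0) S=131.1200 payoff=27.9500 vs cont=31.9940 → 31.9940 [wait]  ⇒ S*(0)=-

price = 31.9940
boundary = - 109.6347 91.6699 109.6347 131.1200
tree:
31.9940
49.4353 17.4249
67.4001 30.0516 6.6168
82.4211 49.4353 13.6098 0.4931
94.9808 67.4001 27.9500 1.0543 0.0000
105.4825 82.4211 49.4353 2.2541 0.0000 0.0000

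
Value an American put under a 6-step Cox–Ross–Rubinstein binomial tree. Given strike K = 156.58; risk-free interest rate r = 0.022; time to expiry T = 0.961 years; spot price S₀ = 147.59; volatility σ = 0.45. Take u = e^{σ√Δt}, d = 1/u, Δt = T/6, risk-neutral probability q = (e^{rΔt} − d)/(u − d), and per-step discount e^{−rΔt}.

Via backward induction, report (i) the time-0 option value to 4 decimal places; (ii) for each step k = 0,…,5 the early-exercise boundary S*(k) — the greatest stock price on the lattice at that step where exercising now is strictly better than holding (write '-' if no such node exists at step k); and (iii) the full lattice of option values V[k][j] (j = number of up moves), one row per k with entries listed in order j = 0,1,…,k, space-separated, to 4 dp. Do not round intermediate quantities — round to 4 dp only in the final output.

Δt=0.16017  u=1.19733  d=0.83519  q=0.46485  discount=0.99648
step 6 (expiry): payoffs max(K−S,0) = 106.4873 84.7672 53.6293 8.9900 0.0000 0.0000 0.0000
step 5: (k=5,j=0): S=59.9775, (K−S)⁺=96.6025, hold=96.0517 ⇒ V=96.6025 exercise | (k=5,j=1): S=85.9836, (K−S)⁺=70.5964, hold=70.0456 ⇒ V=70.5964 exercise | (k=5,j=2): S=123.2660, (K−S)⁺=33.3140, hold=32.7633 ⇒ V=33.3140 exercise | (k=5,j=3): S=176.7139, (K−S)⁺=0.0000, hold=4.7941 ⇒ V=4.7941 continue | (k=5,j=4): S=253.3367, (K−S)⁺=0.0000, hold=0.0000 ⇒ V=0.0000 continue | (k=5,j=5): S=363.1830, (K−S)⁺=0.0000, hold=0.0000 ⇒ V=0.0000 continue  boundary S*=123.2660
step 4: (k=4,j=0): S=71.8128, (K−S)⁺=84.7672, hold=84.2164 ⇒ V=84.7672 exercise | (k=4,j=1): S=102.9507, (K−S)⁺=53.6293, hold=53.0785 ⇒ V=53.6293 exercise | (k=4,j=2): S=147.5900, (K−S)⁺=8.9900, hold=19.9861 ⇒ V=19.9861 continue | (k=4,j=3): S=211.5847, (K−S)⁺=0.0000, hold=2.5566 ⇒ V=2.5566 continue | (k=4,j=4): S=303.3275, (K−S)⁺=0.0000, hold=0.0000 ⇒ V=0.0000 continue  boundary S*=102.9507
step 3: (k=3,j=0): S=85.9836, (K−S)⁺=70.5964, hold=70.0456 ⇒ V=70.5964 exercise | (k=3,j=1): S=123.2660, (K−S)⁺=33.3140, hold=37.8568 ⇒ V=37.8568 continue | (k=3,j=2): S=176.7139, (K−S)⁺=0.0000, hold=11.8423 ⇒ V=11.8423 continue | (k=3,j=3): S=253.3367, (K−S)⁺=0.0000, hold=1.3633 ⇒ V=1.3633 continue  boundary S*=85.9836
step 2: (k=2,j=0): S=102.9507, (K−S)⁺=53.6293, hold=55.1827 ⇒ V=55.1827 continue | (k=2,j=1): S=147.5900, (K−S)⁺=8.9900, hold=25.6734 ⇒ V=25.6734 continue | (k=2,j=2): S=211.5847, (K−S)⁺=0.0000, hold=6.9467 ⇒ V=6.9467 continue  boundary S*=-
step 1: (k=1,j=0): S=123.2660, (K−S)⁺=33.3140, hold=41.3196 ⇒ V=41.3196 continue | (k=1,j=1): S=176.7139, (K−S)⁺=0.0000, hold=16.9087 ⇒ V=16.9087 continue  boundary S*=-
step 0: (k=0,j=0): S=147.5900, (K−S)⁺=8.9900, hold=29.8669 ⇒ V=29.8669 continue  boundary S*=-

price = 29.8669
boundary = - - - 85.9836 102.9507 123.2660
tree:
29.8669
41.3196 16.9087
55.1827 25.6734 6.9467
70.5964 37.8568 11.8423 1.3633
84.7672 53.6293 19.9861 2.5566 0.0000
96.6025 70.5964 33.3140 4.7941 0.0000 0.0000
106.4873 84.7672 53.6293 8.9900 0.0000 0.0000 0.0000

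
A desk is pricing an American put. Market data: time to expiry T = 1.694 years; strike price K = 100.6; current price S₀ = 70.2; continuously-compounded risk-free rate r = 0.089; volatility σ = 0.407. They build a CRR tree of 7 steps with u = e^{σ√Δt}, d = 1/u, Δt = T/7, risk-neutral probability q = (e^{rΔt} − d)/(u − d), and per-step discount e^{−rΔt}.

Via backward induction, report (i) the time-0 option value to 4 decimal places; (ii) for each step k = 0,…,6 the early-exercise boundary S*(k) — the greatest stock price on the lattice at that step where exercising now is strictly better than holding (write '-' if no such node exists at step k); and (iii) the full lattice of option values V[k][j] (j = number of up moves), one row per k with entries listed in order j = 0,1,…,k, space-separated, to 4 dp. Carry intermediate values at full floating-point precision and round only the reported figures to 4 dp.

params: Δt=0.24200 u=1.22167 d=0.81855 q=0.50412 e^(-rΔt)=0.97869
t_7 payoffs: 83.3152 74.8029 62.0986 43.1376 14.8389 0.0000 0.0000 0.0000
t_6: node(6,0) S=21.1163 payoff=79.4837 vs cont=77.3402 → 79.4837 [stop]  node(6,1) S=31.5155 payoff=69.0845 vs cont=66.9410 → 69.0845 [stop]  node(6,2) S=47.0360 payoff=53.5640 vs cont=51.4204 → 53.5640 [stop]  node(6,3) S=70.2000 payoff=30.4000 vs cont=28.2564 → 30.4000 [stop]  node(6,4) S=104.7717 payoff=0.0000 vs cont=7.2015 → 7.2015 [wait]  node(6,5) S=156.3690 payoff=0.0000 vs cont=0.0000 → 0.0000 [wait]  node(6,6) S=233.3766 payoff=0.0000 vs cont=0.0000 → 0.0000 [wait]  ⇒ S*(6)=70.2000
t_5: node(5,0) S=25.7971 payoff=74.8029 vs cont=72.6594 → 74.8029 [stop]  node(5,1) S=38.5014 payoff=62.0986 vs cont=59.9550 → 62.0986 [stop]  node(5,2) S=57.4624 payoff=43.1376 vs cont=40.9940 → 43.1376 [stop]  node(5,3) S=85.7611 payoff=14.8389 vs cont=18.3066 → 18.3066 [wait]  node(5,4) S=127.9962 payoff=0.0000 vs cont=3.4950 → 3.4950 [wait]  node(5,5) S=191.0310 payoff=0.0000 vs cont=0.0000 → 0.0000 [wait]  ⇒ S*(5)=57.4624
t_4: node(4,0) S=31.5155 payoff=69.0845 vs cont=66.9410 → 69.0845 [stop]  node(4,1) S=47.0360 payoff=53.5640 vs cont=51.4204 → 53.5640 [stop]  node(4,2) S=70.2000 payoff=30.4000 vs cont=29.9673 → 30.4000 [stop]  node(4,3) S=104.7717 payoff=0.0000 vs cont=10.6088 → 10.6088 [wait]  node(4,4) S=156.3690 payoff=0.0000 vs cont=1.6962 → 1.6962 [wait]  ⇒ S*(4)=70.2000
t_3: node(3,0) S=38.5014 payoff=62.0986 vs cont=59.9550 → 62.0986 [stop]  node(3,1) S=57.4624 payoff=43.1376 vs cont=40.9940 → 43.1376 [stop]  node(3,2) S=85.7611 payoff=14.8389 vs cont=19.9877 → 19.9877 [wait]  node(3,3) S=127.9962 payoff=0.0000 vs cont=5.9854 → 5.9854 [wait]  ⇒ S*(3)=57.4624
t_2: node(2,0) S=47.0360 payoff=53.5640 vs cont=51.4204 → 53.5640 [stop]  node(2,1) S=70.2000 payoff=30.4000 vs cont=30.7968 → 30.7968 [wait]  node(2,2) S=104.7717 payoff=0.0000 vs cont=12.6534 → 12.6534 [wait]  ⇒ S*(2)=47.0360
t_1: node(1,0) S=57.4624 payoff=43.1376 vs cont=41.1898 → 43.1376 [stop]  node(1,1) S=85.7611 payoff=14.8389 vs cont=21.1890 → 21.1890 [wait]  ⇒ S*(1)=57.4624
t_0: node(0,0) S=70.2000 payoff=30.4000 vs cont=31.3895 → 31.3895 [wait]  ⇒ S*(0)=-

price = 31.3895
boundary = - 57.4624 47.0360 57.4624 70.2000 57.4624 70.2000
tree:
31.3895
43.1376 21.1890
53.5640 30.7968 12.6534
62.0986 43.1376 19.9877 5.9854
69.0845 53.5640 30.4000 10.6088 1.6962
74.8029 62.0986 43.1376 18.3066 3.4950 0.0000
79.4837 69.0845 53.5640 30.4000 7.2015 0.0000 0.0000
83.3152 74.8029 62.0986 43.1376 14.8389 0.0000 0.0000 0.0000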